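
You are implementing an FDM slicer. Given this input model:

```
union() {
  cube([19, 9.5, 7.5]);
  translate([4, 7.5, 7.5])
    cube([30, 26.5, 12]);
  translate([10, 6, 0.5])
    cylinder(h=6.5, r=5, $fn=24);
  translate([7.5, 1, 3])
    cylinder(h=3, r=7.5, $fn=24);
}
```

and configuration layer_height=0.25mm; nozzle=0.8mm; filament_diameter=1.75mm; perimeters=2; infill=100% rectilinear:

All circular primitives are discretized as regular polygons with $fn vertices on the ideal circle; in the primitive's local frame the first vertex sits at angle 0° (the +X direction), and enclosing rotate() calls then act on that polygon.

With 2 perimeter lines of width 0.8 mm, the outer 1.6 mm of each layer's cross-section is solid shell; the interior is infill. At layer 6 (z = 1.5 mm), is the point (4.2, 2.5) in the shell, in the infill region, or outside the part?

At z = 1.5 mm: the cube is present — its section is the full 19×9.5 rectangle; the cube at (4, 7.5) is absent (z outside [7.5, 19.5]); the r=5 cylinder at (10, 6) gives a regular 24-gon of circumradius 5 (constant along its height); the cylinder at (7.5, 1) is absent (z outside [3, 6]); Merging all regions: the regions partially overlap (shared area 70.48 mm²), so overlapping operands fuse into one piece — 1 connected region. Overall, the cross-section is a single solid region. The nearest boundary edge runs (19.00, 0.00)→(0.00, 0.00); distance from the point to it = 2.50 mm. The point is inside the cross-section and 2.50 mm from the nearest boundary — more than the 1.6 mm shell width (2 × 0.8), so it's in the infill interior.

infill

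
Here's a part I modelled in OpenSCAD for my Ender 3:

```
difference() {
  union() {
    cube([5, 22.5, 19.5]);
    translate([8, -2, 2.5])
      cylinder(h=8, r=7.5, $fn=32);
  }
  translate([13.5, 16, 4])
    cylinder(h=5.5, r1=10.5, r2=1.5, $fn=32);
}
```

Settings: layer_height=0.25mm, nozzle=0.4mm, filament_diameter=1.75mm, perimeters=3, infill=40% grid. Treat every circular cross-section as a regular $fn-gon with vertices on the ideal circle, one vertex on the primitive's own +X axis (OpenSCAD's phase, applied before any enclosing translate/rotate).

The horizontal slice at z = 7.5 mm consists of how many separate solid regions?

1

At z = 7.5 mm: the 5×22.5 cube contributes its full rectangle; the r=7.5 cylinder at (8, -2) gives a regular 32-gon of circumradius 7.5 (constant along its height); Taking the union: the regions partially overlap (shared area 13.31 mm²), so overlapping operands fuse into one piece — 1 connected region; the cone at (13.5, 16) contributes a regular 32-gon of circumradius 4.773 (interpolated between r1=10.5 and r2=1.5 at t=0.636); Subtracting the remaining from the first: starting from that combined region, the cone at (13.5, 16) misses the remaining region (no effect) — 1 connected region. The result has 1 disconnected region.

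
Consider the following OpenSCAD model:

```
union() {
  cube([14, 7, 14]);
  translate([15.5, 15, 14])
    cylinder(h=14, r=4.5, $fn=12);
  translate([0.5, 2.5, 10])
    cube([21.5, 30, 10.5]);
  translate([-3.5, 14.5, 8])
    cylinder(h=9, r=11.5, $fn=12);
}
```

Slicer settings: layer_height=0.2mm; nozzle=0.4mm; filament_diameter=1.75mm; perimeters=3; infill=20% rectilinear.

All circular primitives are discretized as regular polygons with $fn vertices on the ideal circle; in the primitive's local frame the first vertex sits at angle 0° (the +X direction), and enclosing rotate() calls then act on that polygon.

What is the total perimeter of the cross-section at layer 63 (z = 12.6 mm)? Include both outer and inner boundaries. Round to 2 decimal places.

130.99 mm

At z = 12.6 mm: the 14×7 cube contributes its full rectangle (perimeter 42.00 mm); the cylinder at (15.5, 15) is absent (z outside [14, 28]); the cube at (0.5, 2.5) is present — its section is the full 21.5×30 rectangle (perimeter 103.00 mm); the cylinder at (-3.5, 14.5): section is a regular 12-gon, circumradius r=11.5 (perimeter = 2·12·11.500·sin(180°/12) = 71.43 mm); Combining (union): the regions partially overlap (shared area 172.91 mm²), so the edge portions inside another operand are dropped and the merged outline is re-measured after clipping — boundary = 130.99 mm. Overall, the cross-section is a single solid region. Total boundary length (outer) = 130.99 mm.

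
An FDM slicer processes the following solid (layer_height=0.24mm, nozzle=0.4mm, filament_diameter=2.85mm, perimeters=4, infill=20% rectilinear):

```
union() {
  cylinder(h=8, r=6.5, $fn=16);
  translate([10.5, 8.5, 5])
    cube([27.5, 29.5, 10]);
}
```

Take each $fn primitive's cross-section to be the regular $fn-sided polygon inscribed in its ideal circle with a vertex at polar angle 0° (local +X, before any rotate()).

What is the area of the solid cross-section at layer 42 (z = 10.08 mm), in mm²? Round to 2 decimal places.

At z = 10.08 mm: the cylinder is not intersected at this z (z outside [0, 8]); the cube at (10.5, 8.5) (footprint 27.5×29.5) is included at this height (area 811.25 mm²); Combining (union): only the 27.5×29.5 cube at (10.5, 8.5) is present, so the union is just that shape — area = 811.25 mm². Overall, the cross-section is a single solid region. Net area = 811.25 mm².

811.25 mm²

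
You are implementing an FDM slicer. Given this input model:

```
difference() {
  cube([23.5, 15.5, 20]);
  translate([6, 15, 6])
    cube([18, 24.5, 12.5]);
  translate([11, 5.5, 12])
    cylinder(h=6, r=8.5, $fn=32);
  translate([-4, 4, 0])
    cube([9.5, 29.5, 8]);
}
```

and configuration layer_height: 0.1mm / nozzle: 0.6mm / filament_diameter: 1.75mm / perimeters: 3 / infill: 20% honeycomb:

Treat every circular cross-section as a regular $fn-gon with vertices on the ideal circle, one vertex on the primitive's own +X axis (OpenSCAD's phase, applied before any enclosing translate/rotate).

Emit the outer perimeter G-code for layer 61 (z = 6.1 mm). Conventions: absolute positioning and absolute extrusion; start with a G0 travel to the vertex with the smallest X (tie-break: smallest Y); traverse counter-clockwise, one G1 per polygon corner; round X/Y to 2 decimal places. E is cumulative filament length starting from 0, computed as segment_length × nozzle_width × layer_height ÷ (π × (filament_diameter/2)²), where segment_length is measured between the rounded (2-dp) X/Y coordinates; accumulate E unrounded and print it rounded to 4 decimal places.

G0 X0.00 Y0.00 Z6.10
G1 X23.50 Y0.00 E0.5862
G1 X23.50 Y15.00 E0.9604
G1 X6.00 Y15.00 E1.3969
G1 X6.00 Y15.50 E1.4094
G1 X5.50 Y15.50 E1.4219
G1 X5.50 Y4.00 E1.7087
G1 X0.00 Y4.00 E1.8459
G1 X0.00 Y0.00 E1.9457

At z = 6.1 mm: the cube is present — its section is the full 23.5×15.5 rectangle; the 18×24.5 cube at (6, 15) contributes its full rectangle; the cylinder at (11, 5.5) is absent (z outside [12, 18]); the cube at (-4, 4) is present — its section is the full 9.5×29.5 rectangle; Subtracting the remaining from the first: starting from the 23.5×15.5 cube, the 18×24.5 cube at (6, 15) partially overlaps it — only the 8.75 mm² overlap (of its 441.00 mm²) is removed, clipping the outline; the 9.5×29.5 cube at (-4, 4) partially overlaps it — only the 63.25 mm² overlap (of its 280.25 mm²) is removed, clipping the outline — 1 connected region. The outline is a single polygon with 8 vertices. Extrusion per mm of travel: 0.6 × 0.1 / (π × 0.875²) = 0.024945. Accumulating E over each segment gives final E = 1.9457.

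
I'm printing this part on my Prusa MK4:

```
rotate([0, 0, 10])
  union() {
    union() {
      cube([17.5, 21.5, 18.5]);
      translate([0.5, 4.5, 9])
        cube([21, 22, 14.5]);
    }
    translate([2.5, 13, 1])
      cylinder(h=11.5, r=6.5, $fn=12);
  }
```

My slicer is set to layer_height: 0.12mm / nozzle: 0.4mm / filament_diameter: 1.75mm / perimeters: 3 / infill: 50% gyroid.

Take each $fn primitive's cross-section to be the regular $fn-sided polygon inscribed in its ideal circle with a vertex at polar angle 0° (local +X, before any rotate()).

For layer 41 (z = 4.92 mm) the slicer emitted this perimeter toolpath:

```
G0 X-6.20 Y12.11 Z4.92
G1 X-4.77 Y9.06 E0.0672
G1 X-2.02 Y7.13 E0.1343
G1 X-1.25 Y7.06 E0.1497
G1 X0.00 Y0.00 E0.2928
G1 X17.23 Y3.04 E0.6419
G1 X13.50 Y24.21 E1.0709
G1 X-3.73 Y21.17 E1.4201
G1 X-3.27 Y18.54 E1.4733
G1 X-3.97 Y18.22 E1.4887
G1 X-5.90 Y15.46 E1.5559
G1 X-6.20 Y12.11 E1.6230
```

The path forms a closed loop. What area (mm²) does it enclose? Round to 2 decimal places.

Apply the shoelace formula to the sequence of (X, Y) vertices; enclosed area = 408.68 mm².

408.68 mm²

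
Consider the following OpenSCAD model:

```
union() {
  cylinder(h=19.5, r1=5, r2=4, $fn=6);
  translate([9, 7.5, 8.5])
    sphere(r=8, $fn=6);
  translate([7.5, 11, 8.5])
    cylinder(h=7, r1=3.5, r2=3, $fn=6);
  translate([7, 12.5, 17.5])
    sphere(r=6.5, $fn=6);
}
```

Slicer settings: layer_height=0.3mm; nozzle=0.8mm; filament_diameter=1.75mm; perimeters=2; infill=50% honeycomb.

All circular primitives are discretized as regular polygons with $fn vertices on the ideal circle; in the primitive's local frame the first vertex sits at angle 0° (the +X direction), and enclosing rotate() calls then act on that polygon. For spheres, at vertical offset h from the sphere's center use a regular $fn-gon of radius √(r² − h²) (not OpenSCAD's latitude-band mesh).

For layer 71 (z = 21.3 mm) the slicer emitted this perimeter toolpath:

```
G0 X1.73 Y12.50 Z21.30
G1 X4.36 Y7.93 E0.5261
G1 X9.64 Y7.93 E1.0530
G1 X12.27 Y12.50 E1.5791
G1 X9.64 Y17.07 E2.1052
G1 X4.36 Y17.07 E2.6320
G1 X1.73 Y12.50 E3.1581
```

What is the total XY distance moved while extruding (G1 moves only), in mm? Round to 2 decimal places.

31.65 mm

Sum the Euclidean lengths of each G1 segment: total = 31.65 mm.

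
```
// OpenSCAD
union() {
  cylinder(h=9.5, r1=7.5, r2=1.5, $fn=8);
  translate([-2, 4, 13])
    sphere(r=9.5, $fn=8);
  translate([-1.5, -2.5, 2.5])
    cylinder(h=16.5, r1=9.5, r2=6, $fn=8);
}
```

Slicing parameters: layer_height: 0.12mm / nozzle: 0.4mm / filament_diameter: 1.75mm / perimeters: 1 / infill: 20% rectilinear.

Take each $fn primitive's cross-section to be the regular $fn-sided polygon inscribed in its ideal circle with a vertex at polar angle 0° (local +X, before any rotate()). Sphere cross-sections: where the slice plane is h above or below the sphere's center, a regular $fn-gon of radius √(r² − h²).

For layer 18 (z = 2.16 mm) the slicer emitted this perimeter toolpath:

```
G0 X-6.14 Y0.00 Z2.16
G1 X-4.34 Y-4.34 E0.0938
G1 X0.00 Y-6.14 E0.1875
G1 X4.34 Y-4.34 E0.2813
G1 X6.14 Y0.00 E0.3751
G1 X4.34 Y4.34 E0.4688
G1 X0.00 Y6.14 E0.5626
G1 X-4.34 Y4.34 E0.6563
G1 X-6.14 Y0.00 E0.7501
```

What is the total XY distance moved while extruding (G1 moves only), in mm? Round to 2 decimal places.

37.59 mm

Sum the Euclidean lengths of each G1 segment: total = 37.59 mm.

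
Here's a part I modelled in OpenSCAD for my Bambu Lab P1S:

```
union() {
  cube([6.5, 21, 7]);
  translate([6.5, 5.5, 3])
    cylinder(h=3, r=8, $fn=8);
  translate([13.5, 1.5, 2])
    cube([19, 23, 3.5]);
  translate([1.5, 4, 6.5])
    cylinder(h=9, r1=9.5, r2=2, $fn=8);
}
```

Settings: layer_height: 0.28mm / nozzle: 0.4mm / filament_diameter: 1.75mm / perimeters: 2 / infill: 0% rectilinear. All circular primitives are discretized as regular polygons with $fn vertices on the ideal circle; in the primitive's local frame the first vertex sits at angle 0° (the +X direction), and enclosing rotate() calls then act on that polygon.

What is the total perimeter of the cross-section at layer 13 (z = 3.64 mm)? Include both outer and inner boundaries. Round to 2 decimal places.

141.10 mm

At z = 3.64 mm: the cube is present — its section is the full 6.5×21 rectangle (perimeter 55.00 mm); the r=8 cylinder at (6.5, 5.5) contributes a regular 8-gon of circumradius 8 (perimeter = 2·8·8.000·sin(180°/8) = 48.98 mm); the 19×23 cube at (13.5, 1.5) contributes its full rectangle (perimeter 84.00 mm); the cone at (1.5, 4) does not reach this height (z outside [6.5, 15.5]); Taking the union: the regions partially overlap (shared area 79.97 mm²), so the edge portions inside another operand are dropped and the merged outline is re-measured after clipping — boundary = 141.10 mm. Overall, the cross-section is a single solid region. Total boundary length (outer) = 141.10 mm.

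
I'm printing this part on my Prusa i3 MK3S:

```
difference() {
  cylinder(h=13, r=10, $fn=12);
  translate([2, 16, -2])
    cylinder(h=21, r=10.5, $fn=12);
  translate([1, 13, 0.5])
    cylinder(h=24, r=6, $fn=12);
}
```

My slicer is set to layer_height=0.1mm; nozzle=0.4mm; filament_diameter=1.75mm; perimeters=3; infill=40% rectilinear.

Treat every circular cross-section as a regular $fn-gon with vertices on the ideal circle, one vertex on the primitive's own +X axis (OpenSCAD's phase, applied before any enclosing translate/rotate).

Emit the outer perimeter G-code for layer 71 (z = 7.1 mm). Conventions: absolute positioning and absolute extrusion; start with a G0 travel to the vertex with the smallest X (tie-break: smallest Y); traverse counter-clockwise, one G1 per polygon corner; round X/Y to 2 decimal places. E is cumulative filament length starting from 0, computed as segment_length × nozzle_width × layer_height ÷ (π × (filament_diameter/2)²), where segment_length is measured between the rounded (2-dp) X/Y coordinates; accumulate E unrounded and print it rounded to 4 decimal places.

G0 X-10.00 Y0.00 Z7.10
G1 X-8.66 Y-5.00 E0.0861
G1 X-5.00 Y-8.66 E0.1722
G1 X0.00 Y-10.00 E0.2582
G1 X5.00 Y-8.66 E0.3443
G1 X8.66 Y-5.00 E0.4304
G1 X10.00 Y0.00 E0.5165
G1 X8.66 Y5.00 E0.6026
G1 X6.86 Y6.80 E0.6449
G1 X2.00 Y5.50 E0.7286
G1 X-3.25 Y6.91 E0.8190
G1 X-5.00 Y8.66 E0.8601
G1 X-8.66 Y5.00 E0.9462
G1 X-10.00 Y0.00 E1.0323

At z = 7.1 mm: the cylinder: section is a regular 12-gon, circumradius r=10; the cylinder at (2, 16): section is a regular 12-gon, circumradius r=10.5; the r=6 cylinder at (1, 13) gives a regular 12-gon of circumradius 6 (constant along its height); Subtracting the remaining from the first: starting from the r=10 cylinder, the r=10.5 cylinder at (2, 16) partially overlaps it — only the 31.60 mm² overlap (of its 330.75 mm²) is removed, clipping the outline; the r=6 cylinder at (1, 13) misses the remaining region (no effect) — 1 connected region. The outline is a single polygon with 13 vertices. Extrusion per mm of travel: 0.4 × 0.1 / (π × 0.875²) = 0.016630. Accumulating E over each segment gives final E = 1.0323.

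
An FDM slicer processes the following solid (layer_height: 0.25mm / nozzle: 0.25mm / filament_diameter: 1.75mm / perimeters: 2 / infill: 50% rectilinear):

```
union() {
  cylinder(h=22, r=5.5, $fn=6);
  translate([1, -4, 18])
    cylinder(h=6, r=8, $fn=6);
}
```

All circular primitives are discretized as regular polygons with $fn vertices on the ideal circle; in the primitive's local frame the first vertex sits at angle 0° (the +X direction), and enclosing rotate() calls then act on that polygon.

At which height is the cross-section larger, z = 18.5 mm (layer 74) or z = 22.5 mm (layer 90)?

layer 74 (z = 18.5 mm)

Layer 74 (z = 18.5): the r=5.5 cylinder contributes a regular 6-gon of circumradius 5.5 (area = (6/2)·5.500²·sin(360°/6) = 78.59 mm²); the r=8 cylinder at (1, -4) contributes a regular 6-gon of circumradius 8 (area = (6/2)·8.000²·sin(360°/6) = 166.28 mm²); Merging all regions: the regions partially overlap — summed areas 244.87 mm² minus the doubly-counted overlap 63.90 mm² gives 180.97 mm² — area = 180.97 mm². So its area = 180.97 mm². Layer 90 (z = 22.5): the cylinder is not intersected at this z (z outside [0, 22]); the r=8 cylinder at (1, -4) contributes a regular 6-gon of circumradius 8 (area = (6/2)·8.000²·sin(360°/6) = 166.28 mm²); Merging all regions: only the r=8 cylinder at (1, -4) is present, so the union is just that shape — area = 166.28 mm². So its area = 166.28 mm². Layer 74 is larger (180.97 vs 166.28 mm²).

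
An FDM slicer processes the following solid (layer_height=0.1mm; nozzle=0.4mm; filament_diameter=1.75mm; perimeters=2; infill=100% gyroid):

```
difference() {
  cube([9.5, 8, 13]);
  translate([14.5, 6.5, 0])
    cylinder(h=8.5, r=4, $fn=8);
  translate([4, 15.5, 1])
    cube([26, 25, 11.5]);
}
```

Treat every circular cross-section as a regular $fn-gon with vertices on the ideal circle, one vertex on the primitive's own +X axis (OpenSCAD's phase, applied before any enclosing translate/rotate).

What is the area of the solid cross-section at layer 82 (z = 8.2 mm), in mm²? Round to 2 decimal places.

At z = 8.2 mm: the cube (footprint 9.5×8) is included at this height (area 76.00 mm²); the r=4 cylinder at (14.5, 6.5) contributes a regular 8-gon of circumradius 4 (area = (8/2)·4.000²·sin(360°/8) = 45.25 mm²); the cube at (4, 15.5) (footprint 26×25) is included at this height (area 650.00 mm²); Subtracting the remaining from the first: starting from the 9.5×8 cube (76.00 mm²), the r=4 cylinder at (14.5, 6.5) misses the remaining region (no effect); the 26×25 cube at (4, 15.5) misses the remaining region (no effect) — area = 76.00 mm². Overall, the cross-section is a single solid region. Net area = 76.00 mm².

76.00 mm²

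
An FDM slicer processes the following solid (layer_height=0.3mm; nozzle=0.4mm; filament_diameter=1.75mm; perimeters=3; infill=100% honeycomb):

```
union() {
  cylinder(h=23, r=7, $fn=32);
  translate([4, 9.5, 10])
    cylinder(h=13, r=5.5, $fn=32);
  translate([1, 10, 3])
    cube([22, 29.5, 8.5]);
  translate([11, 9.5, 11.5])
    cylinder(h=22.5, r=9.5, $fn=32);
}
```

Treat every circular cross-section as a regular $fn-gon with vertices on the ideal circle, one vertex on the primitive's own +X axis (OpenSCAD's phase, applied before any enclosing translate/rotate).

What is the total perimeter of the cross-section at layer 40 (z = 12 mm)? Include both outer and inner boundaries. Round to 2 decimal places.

At z = 12 mm: the r=7 cylinder gives a regular 32-gon of circumradius 7 (constant along its height) (perimeter = 2·32·7.000·sin(180°/32) = 43.91 mm); the r=5.5 cylinder at (4, 9.5) gives a regular 32-gon of circumradius 5.5 (constant along its height) (perimeter = 2·32·5.500·sin(180°/32) = 34.50 mm); the cube at (1, 10) is not intersected at this z (z outside [3, 11.5]); the r=9.5 cylinder at (11, 9.5) gives a regular 32-gon of circumradius 9.5 (constant along its height) (perimeter = 2·32·9.500·sin(180°/32) = 59.59 mm); Taking the union: the regions partially overlap (shared area 83.51 mm²), so the edge portions inside another operand are dropped and the merged outline is re-measured after clipping — boundary = 86.78 mm. Overall, the cross-section is a single solid region. Total boundary length (outer) = 86.78 mm.

86.78 mm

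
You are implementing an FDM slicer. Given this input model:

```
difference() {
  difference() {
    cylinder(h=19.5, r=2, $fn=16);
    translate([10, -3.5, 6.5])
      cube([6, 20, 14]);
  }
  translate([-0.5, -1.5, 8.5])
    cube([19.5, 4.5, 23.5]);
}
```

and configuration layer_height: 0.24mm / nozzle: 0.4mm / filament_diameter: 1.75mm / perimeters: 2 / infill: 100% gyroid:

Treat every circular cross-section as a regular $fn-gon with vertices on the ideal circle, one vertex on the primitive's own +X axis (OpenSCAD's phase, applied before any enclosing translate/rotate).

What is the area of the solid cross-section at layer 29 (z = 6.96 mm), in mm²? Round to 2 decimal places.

12.25 mm²

At z = 6.96 mm: the r=2 cylinder contributes a regular 16-gon of circumradius 2 (area = (16/2)·2.000²·sin(360°/16) = 12.25 mm²); the cube at (10, -3.5) is present — its section is the full 6×20 rectangle (area 120.00 mm²); Subtracting the remaining from the first: starting from the r=2 cylinder (12.25 mm²), the 6×20 cube at (10, -3.5) misses the remaining region (no effect) — area = 12.25 mm²; the cube at (-0.5, -1.5) is not intersected at this z (z outside [8.5, 32]); After the difference (first − rest): none of the subtracted shapes is present at this height, so that combined region is unchanged — area = 12.25 mm². Overall, the cross-section is a single solid region. Net area = 12.25 mm².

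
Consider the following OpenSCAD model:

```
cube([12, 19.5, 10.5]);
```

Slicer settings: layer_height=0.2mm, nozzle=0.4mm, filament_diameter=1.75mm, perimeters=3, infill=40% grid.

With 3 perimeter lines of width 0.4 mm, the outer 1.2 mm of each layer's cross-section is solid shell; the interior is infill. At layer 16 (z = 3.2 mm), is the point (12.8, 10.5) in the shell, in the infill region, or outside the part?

outside

At z = 3.2 mm: the cube is present — its section is the full 12×19.5 rectangle. Overall, the cross-section is a single solid region. The nearest boundary edge runs (12.00, 0.00)→(12.00, 19.50); distance from the point to it = 0.80 mm. The point is not inside any of the regions above, so it lies outside the cross-section (0.80 mm from the nearest boundary).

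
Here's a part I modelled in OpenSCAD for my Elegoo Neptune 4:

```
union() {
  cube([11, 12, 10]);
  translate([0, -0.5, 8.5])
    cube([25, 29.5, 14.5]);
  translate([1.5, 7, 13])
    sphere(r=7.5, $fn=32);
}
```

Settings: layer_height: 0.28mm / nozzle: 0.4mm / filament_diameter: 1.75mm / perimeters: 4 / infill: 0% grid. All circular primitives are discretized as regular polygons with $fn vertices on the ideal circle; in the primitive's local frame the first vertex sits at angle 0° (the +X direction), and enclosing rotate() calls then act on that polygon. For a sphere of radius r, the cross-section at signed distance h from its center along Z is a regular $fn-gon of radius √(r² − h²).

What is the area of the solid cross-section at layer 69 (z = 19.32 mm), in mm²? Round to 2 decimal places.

751.16 mm²

At z = 19.32 mm: the cube does not reach this height (z outside [0, 10]); the cube at (0, -0.5) (footprint 25×29.5) is included at this height (area 737.50 mm²); the r=7.5 sphere at (1.5, 7) slices to a regular 32-gon of circumradius 4.038 (√(r²−h²) with h=6.32 from center) (area = (32/2)·4.038²·sin(360°/32) = 50.90 mm²); Combining (union): the regions partially overlap — summed areas 788.40 mm² minus the doubly-counted overlap 37.24 mm² gives 751.16 mm² — area = 751.16 mm². Overall, the cross-section is a single solid region. Net area = 751.16 mm².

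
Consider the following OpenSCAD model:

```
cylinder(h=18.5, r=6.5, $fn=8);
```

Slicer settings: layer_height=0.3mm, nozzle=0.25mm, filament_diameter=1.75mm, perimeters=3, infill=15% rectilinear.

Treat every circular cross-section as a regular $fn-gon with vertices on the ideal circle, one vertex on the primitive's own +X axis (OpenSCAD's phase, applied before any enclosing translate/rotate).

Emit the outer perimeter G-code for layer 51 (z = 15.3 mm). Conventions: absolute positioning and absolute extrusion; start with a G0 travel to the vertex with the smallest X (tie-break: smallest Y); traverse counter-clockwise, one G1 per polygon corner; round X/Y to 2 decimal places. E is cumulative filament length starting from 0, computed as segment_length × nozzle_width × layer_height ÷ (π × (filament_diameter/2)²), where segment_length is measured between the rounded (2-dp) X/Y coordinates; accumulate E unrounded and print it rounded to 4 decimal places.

At z = 15.3 mm: the r=6.5 cylinder contributes a regular 8-gon of circumradius 6.5. The outline is a single polygon with 8 vertices. Extrusion per mm of travel: 0.25 × 0.3 / (π × 0.875²) = 0.031181. Accumulating E over each segment gives final E = 1.2415.

G0 X-6.50 Y0.00 Z15.30
G1 X-4.60 Y-4.60 E0.1552
G1 X0.00 Y-6.50 E0.3104
G1 X4.60 Y-4.60 E0.4656
G1 X6.50 Y0.00 E0.6208
G1 X4.60 Y4.60 E0.7759
G1 X0.00 Y6.50 E0.9311
G1 X-4.60 Y4.60 E1.0863
G1 X-6.50 Y0.00 E1.2415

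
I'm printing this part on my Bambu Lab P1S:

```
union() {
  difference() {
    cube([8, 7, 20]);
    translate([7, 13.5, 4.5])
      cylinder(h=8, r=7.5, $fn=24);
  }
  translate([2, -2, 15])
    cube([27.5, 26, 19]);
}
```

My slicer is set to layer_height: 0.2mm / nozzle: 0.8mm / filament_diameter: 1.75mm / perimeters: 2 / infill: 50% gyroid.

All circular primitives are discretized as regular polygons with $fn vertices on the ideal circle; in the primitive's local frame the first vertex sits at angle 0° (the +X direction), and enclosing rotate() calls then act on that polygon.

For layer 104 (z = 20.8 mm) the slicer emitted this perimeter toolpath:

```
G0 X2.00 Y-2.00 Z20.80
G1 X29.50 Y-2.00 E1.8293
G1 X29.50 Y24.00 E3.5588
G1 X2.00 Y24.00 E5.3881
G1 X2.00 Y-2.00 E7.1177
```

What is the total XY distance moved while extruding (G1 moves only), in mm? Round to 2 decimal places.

Sum the Euclidean lengths of each G1 segment: total = 107.00 mm.

107.00 mm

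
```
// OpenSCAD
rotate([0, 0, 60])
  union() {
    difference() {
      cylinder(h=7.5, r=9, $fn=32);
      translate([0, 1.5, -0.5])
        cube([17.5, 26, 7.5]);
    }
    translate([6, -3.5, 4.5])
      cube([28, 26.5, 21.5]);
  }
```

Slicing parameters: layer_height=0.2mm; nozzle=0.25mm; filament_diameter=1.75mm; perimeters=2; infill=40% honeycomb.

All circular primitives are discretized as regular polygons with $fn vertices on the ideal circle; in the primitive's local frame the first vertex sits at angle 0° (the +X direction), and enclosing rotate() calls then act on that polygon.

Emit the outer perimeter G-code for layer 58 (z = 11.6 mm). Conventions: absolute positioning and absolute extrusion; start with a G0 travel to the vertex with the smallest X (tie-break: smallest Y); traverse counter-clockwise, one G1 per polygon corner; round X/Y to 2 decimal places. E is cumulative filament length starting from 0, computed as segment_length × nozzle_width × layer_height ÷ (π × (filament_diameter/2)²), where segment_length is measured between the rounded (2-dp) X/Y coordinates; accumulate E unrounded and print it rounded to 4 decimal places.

At z = 11.6 mm: the cylinder does not reach this height (z outside [0, 7.5]); the cube at (0, 1.5) is not intersected at this z (z outside [-0.5, 7]); After the difference (first − rest): the first operand is absent here, so nothing remains; the cube at (6, -3.5) (footprint 28×26.5) is included at this height; Combining (union): only the 28×26.5 cube at (6, -3.5) is present, so the union is just that shape — 1 connected region; (whole slice rotated 60° about Z — lengths, areas and connectivity unchanged). The outline is a single polygon with 4 vertices. Extrusion per mm of travel: 0.25 × 0.2 / (π × 0.875²) = 0.020788. Accumulating E over each segment gives final E = 2.2655.

G0 X-16.92 Y16.70 Z11.60
G1 X6.03 Y3.45 E0.5509
G1 X20.03 Y27.69 E1.1328
G1 X-2.92 Y40.94 E1.6836
G1 X-16.92 Y16.70 E2.2655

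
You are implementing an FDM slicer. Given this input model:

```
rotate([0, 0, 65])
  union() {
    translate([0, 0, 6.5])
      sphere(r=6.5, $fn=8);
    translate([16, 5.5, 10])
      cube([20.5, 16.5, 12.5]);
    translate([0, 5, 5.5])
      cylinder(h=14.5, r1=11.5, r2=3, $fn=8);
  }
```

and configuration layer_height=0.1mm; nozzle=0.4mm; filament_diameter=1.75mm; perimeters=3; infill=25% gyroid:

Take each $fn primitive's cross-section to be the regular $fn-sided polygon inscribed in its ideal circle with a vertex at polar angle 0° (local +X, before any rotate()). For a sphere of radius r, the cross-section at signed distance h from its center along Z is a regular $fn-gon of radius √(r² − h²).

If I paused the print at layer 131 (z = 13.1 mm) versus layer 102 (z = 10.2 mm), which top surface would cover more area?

Layer 131 (z = 13.1): the sphere is not intersected at this z (|z−center|=6.600 > r=6.5); the 20.5×16.5 cube at (16, 5.5) contributes its full rectangle (area 338.25 mm²); the cone at (0, 5): at t=0.524 of its height the radius interpolates to r₁+(r₂−r₁)t = 7.045, giving a regular 8-gon of that circumradius (area = (8/2)·7.045²·sin(360°/8) = 140.37 mm²); Taking the union: the 2 present regions are separate (no shared area or edge), so areas and boundary lengths simply add and each stays a separate island — area = 478.62 mm²; (whole slice rotated 65° about Z — lengths, areas and connectivity unchanged). So its area = 478.62 mm². Layer 102 (z = 10.2): the r=6.5 sphere contributes a regular 8-gon of circumradius √(6.5²−3.7²) = 5.344 (area = (8/2)·5.344²·sin(360°/8) = 80.78 mm²); the cube at (16, 5.5) is present — its section is the full 20.5×16.5 rectangle (area 338.25 mm²); the cone at (0, 5) contributes a regular 8-gon of circumradius 8.745 (interpolated between r1=11.5 and r2=3 at t=0.324) (area = (8/2)·8.745²·sin(360°/8) = 216.30 mm²); Combining (union): the regions partially overlap — summed areas 635.33 mm² minus the doubly-counted overlap 67.41 mm² gives 567.91 mm² — area = 567.91 mm²; (rotated 65° about Z; rotation is an isometry so areas/perimeters/island counts are preserved). So its area = 567.91 mm². Layer 102 is larger (567.91 vs 478.62 mm²).

layer 102 (z = 10.2 mm)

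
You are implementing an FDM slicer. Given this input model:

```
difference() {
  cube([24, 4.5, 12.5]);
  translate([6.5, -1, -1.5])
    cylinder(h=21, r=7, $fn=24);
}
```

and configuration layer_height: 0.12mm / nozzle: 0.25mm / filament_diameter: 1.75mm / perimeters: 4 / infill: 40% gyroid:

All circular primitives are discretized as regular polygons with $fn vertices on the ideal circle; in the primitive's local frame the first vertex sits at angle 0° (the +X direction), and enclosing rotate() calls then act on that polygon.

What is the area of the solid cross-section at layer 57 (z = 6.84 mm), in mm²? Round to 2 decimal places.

At z = 6.84 mm: the 24×4.5 cube contributes its full rectangle (area 108.00 mm²); the r=7 cylinder at (6.5, -1) contributes a regular 24-gon of circumradius 7 (area = (24/2)·7.000²·sin(360°/24) = 152.19 mm²); After the difference (first − rest): starting from the 24×4.5 cube (108.00 mm²), the r=7 cylinder at (6.5, -1) partially overlaps it — only the 53.39 mm² overlap (of its 152.19 mm²) is removed, clipping the outline — area = 54.61 mm². Overall, the cross-section has 2 separate islands. Net area = 54.61 mm².

54.61 mm²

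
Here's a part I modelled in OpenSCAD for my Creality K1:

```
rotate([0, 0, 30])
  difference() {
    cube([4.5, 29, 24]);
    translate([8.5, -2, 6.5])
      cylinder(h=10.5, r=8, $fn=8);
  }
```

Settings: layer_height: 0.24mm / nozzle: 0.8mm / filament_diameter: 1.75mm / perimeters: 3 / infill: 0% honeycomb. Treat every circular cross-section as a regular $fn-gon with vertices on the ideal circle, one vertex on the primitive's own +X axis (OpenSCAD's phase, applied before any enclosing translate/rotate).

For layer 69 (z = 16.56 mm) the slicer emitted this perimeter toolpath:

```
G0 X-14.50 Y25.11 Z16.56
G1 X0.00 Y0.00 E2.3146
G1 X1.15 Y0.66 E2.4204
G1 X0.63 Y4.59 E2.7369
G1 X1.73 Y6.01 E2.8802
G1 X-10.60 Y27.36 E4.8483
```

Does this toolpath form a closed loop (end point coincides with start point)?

Start point (G0): (-14.50, 25.11). End point (last G1): the path does not return to the start — open.

no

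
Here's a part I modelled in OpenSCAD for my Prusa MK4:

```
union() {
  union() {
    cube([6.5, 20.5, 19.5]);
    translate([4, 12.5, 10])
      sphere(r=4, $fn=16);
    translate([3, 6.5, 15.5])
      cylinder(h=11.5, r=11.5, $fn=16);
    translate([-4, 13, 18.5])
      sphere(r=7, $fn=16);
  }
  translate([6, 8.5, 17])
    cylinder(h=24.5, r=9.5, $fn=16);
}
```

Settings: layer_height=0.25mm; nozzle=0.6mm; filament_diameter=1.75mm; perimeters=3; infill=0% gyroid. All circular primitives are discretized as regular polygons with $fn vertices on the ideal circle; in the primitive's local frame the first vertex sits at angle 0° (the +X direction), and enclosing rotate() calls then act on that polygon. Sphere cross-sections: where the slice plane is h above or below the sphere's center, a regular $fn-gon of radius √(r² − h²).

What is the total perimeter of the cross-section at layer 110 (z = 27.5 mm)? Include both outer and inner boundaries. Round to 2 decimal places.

At z = 27.5 mm: the cube is absent (z outside [0, 19.5]); the sphere at (4, 12.5) is absent (|z−center|=17.500 > r=4); the cylinder at (3, 6.5) does not reach this height (z outside [15.5, 27]); the sphere at (-4, 13) is absent (|z−center|=9.000 > r=7); Taking the union: nothing is present at this height; the r=9.5 cylinder at (6, 8.5) contributes a regular 16-gon of circumradius 9.5 (perimeter = 2·16·9.500·sin(180°/16) = 59.31 mm); Taking the union: only the r=9.5 cylinder at (6, 8.5) is present, so the union is just that shape — boundary = 59.31 mm. Overall, the cross-section is a single solid region. Total boundary length (outer) = 59.31 mm.

59.31 mm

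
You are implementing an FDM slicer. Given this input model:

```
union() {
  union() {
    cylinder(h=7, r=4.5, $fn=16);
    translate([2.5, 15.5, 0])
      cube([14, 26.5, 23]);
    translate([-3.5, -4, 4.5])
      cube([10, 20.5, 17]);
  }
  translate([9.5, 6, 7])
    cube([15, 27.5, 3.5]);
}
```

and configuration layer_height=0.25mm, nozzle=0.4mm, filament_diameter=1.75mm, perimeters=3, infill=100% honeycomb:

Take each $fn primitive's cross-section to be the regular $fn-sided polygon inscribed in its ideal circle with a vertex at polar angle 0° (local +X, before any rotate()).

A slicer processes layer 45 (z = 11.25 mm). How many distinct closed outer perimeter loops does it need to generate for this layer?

1

At z = 11.25 mm: the cylinder does not reach this height (z outside [0, 7]); the cube at (2.5, 15.5) (footprint 14×26.5) is included at this height; the 10×20.5 cube at (-3.5, -4) contributes its full rectangle; Taking the union: the regions partially overlap (shared area 4.00 mm²), so overlapping operands fuse into one piece — 1 connected region; the cube at (9.5, 6) is absent (z outside [7, 10.5]); Combining (union): only that combined region is present, so the union is just that shape — 1 connected region. The result has 1 disconnected region.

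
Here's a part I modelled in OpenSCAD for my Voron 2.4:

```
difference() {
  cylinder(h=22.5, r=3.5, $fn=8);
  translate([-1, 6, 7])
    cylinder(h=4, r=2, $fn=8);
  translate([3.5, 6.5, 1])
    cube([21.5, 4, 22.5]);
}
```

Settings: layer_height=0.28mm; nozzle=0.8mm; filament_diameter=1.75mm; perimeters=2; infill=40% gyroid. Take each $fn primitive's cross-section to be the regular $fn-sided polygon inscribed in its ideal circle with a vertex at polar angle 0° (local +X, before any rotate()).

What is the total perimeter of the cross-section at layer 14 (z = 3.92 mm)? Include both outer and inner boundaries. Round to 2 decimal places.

At z = 3.92 mm: the r=3.5 cylinder contributes a regular 8-gon of circumradius 3.5 (perimeter = 2·8·3.500·sin(180°/8) = 21.43 mm); the cylinder at (-1, 6) is absent (z outside [7, 11]); the cube at (3.5, 6.5) (footprint 21.5×4) is included at this height (perimeter 51.00 mm); Subtracting the remaining from the first: starting from the r=3.5 cylinder, the 21.5×4 cube at (3.5, 6.5) misses the remaining region (no effect) — boundary = 21.43 mm. Overall, the cross-section is a single solid region. Total boundary length (outer) = 21.43 mm.

21.43 mm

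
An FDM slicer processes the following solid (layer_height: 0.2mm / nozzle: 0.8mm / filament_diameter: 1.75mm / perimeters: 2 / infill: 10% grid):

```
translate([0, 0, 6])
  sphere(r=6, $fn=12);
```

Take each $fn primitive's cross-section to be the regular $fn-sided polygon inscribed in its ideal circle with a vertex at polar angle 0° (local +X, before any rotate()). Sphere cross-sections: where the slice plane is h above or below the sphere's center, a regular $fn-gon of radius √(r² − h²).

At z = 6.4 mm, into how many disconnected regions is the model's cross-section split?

1

At z = 6.4 mm: the sphere: section is a regular 12-gon, circumradius = √(r²−h²) = √(6²−0.4²) = 5.987. The result has 1 disconnected region.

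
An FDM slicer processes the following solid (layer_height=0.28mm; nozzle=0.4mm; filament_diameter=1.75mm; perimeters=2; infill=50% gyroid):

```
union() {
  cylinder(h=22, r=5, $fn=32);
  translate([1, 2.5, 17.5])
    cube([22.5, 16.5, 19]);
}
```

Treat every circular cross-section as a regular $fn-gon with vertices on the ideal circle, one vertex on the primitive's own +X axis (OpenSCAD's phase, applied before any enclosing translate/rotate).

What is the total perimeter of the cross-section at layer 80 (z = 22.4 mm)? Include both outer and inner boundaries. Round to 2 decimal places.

78.00 mm

At z = 22.4 mm: the cylinder does not reach this height (z outside [0, 22]); the 22.5×16.5 cube at (1, 2.5) contributes its full rectangle (perimeter 78.00 mm); Combining (union): only the 22.5×16.5 cube at (1, 2.5) is present, so the union is just that shape — boundary = 78.00 mm. Overall, the cross-section is a single solid region. Total boundary length (outer) = 78.00 mm.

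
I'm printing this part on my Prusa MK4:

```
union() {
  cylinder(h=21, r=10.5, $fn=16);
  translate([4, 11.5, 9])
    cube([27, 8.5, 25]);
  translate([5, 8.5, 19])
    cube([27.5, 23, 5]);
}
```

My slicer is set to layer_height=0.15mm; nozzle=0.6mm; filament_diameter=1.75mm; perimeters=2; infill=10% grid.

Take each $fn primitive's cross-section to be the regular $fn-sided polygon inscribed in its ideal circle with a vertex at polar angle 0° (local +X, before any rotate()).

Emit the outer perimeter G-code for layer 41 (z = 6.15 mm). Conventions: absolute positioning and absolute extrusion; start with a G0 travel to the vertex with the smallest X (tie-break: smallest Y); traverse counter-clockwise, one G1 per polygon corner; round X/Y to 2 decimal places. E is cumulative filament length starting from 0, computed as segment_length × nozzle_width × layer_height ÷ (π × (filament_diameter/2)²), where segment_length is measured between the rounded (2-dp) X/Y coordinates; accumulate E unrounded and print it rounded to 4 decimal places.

G0 X-10.50 Y0.00 Z6.15
G1 X-9.70 Y-4.02 E0.1534
G1 X-7.42 Y-7.42 E0.3065
G1 X-4.02 Y-9.70 E0.4597
G1 X0.00 Y-10.50 E0.6131
G1 X4.02 Y-9.70 E0.7665
G1 X7.42 Y-7.42 E0.9196
G1 X9.70 Y-4.02 E1.0728
G1 X10.50 Y0.00 E1.2262
G1 X9.70 Y4.02 E1.3795
G1 X7.42 Y7.42 E1.5327
G1 X4.02 Y9.70 E1.6859
G1 X0.00 Y10.50 E1.8393
G1 X-4.02 Y9.70 E1.9926
G1 X-7.42 Y7.42 E2.1458
G1 X-9.70 Y4.02 E2.2990
G1 X-10.50 Y0.00 E2.4524

At z = 6.15 mm: the r=10.5 cylinder gives a regular 16-gon of circumradius 10.5 (constant along its height); the cube at (4, 11.5) is absent (z outside [9, 34]); the cube at (5, 8.5) is absent (z outside [19, 24]); Merging all regions: only the r=10.5 cylinder is present, so the union is just that shape — 1 connected region. The outline is a single polygon with 16 vertices. Extrusion per mm of travel: 0.6 × 0.15 / (π × 0.875²) = 0.037418. Accumulating E over each segment gives final E = 2.4524.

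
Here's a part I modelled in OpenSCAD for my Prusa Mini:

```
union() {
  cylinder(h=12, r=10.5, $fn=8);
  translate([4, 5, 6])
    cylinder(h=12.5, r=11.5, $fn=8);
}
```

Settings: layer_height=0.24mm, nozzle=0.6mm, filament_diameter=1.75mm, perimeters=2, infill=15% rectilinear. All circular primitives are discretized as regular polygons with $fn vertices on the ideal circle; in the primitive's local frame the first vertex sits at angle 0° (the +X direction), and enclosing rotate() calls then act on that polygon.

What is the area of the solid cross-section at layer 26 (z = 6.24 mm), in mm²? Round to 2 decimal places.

At z = 6.24 mm: the r=10.5 cylinder gives a regular 8-gon of circumradius 10.5 (constant along its height) (area = (8/2)·10.500²·sin(360°/8) = 311.83 mm²); the r=11.5 cylinder at (4, 5) gives a regular 8-gon of circumradius 11.5 (constant along its height) (area = (8/2)·11.500²·sin(360°/8) = 374.06 mm²); Merging all regions: the regions partially overlap — summed areas 685.89 mm² minus the doubly-counted overlap 209.52 mm² gives 476.38 mm² — area = 476.38 mm². Overall, the cross-section is a single solid region. Net area = 476.38 mm².

476.38 mm²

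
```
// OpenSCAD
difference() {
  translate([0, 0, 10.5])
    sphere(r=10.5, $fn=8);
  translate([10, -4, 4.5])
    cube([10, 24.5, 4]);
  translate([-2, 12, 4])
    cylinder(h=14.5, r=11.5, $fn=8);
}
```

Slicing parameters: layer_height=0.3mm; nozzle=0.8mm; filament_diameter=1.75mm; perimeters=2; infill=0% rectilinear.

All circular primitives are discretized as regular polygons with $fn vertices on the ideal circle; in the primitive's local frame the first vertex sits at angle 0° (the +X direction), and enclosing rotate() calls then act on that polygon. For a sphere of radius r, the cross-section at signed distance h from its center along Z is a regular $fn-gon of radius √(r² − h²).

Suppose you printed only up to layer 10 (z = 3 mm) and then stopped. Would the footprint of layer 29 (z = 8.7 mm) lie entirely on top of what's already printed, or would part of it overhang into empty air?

part overhangs

Compare the two slices. At z = 3: the r=10.5 sphere slices to a regular 8-gon of circumradius 7.348 (√(r²−h²) with h=7.5 from center) (area = (8/2)·7.348²·sin(360°/8) = 152.74 mm²); the cube at (10, -4) does not reach this height (z outside [4.5, 8.5]); the cylinder at (-2, 12) does not reach this height (z outside [4, 18.5]); Subtracting the remaining from the first: none of the subtracted shapes is present at this height, so the r=10.5 sphere is unchanged — area = 152.74 mm². At z = 8.7: the r=10.5 sphere slices to a regular 8-gon of circumradius 10.345 (√(r²−h²) with h=1.8 from center) (area = (8/2)·10.345²·sin(360°/8) = 302.67 mm²); the cube at (10, -4) does not reach this height (z outside [4.5, 8.5]); the r=11.5 cylinder at (-2, 12) gives a regular 8-gon of circumradius 11.5 (constant along its height) (area = (8/2)·11.500²·sin(360°/8) = 374.06 mm²); Taking the first minus the rest: starting from the r=10.5 sphere (302.67 mm²), the r=11.5 cylinder at (-2, 12) partially overlaps it — only the 100.44 mm² overlap (of its 374.06 mm²) is removed, clipping the outline — area = 202.23 mm². Checking containment: at z = 8.7 the cross-section extends beyond the z = 3 cross-section by about 99.18 mm².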